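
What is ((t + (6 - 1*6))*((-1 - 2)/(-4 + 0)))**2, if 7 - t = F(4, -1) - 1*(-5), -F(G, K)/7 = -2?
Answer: 81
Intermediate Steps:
F(G, K) = 14 (F(G, K) = -7*(-2) = 14)
t = -12 (t = 7 - (14 - 1*(-5)) = 7 - (14 + 5) = 7 - 1*19 = 7 - 19 = -12)
((t + (6 - 1*6))*((-1 - 2)/(-4 + 0)))**2 = ((-12 + (6 - 1*6))*((-1 - 2)/(-4 + 0)))**2 = ((-12 + (6 - 6))*(-3/(-4)))**2 = ((-12 + 0)*(-3*(-1/4)))**2 = (-12*3/4)**2 = (-9)**2 = 81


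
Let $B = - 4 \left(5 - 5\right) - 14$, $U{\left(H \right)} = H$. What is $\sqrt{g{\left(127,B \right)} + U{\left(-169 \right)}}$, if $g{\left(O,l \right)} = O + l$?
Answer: $2 i \sqrt{14} \approx 7.4833 i$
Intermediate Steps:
$B = -14$ ($B = \left(-4\right) 0 - 14 = 0 - 14 = -14$)
$\sqrt{g{\left(127,B \right)} + U{\left(-169 \right)}} = \sqrt{\left(127 - 14\right) - 169} = \sqrt{113 - 169} = \sqrt{-56} = 2 i \sqrt{14}$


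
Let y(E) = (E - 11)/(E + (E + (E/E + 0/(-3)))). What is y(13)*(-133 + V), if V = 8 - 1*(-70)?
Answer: -110/27 ≈ -4.0741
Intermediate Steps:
V = 78 (V = 8 + 70 = 78)
y(E) = (-11 + E)/(1 + 2*E) (y(E) = (-11 + E)/(E + (E + (1 + 0*(-⅓)))) = (-11 + E)/(E + (E + (1 + 0))) = (-11 + E)/(E + (E + 1)) = (-11 + E)/(E + (1 + E)) = (-11 + E)/(1 + 2*E))
y(13)*(-133 + V) = ((-11 + 13)/(1 + 2*13))*(-133 + 78) = (2/(1 + 26))*(-55) = (2/27)*(-55) = -110/27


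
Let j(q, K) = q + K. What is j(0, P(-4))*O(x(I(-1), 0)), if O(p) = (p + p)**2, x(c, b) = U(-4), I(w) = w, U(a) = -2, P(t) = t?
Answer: -64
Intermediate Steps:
x(c, b) = -2
O(p) = 4*p**2 (O(p) = (2*p)**2 = 4*p**2)
j(q, K) = K + q
j(0, P(-4))*O(x(I(-1), 0)) = (-4 + 0)*(4*(-2)**2) = -16*4 = -4*16 = -64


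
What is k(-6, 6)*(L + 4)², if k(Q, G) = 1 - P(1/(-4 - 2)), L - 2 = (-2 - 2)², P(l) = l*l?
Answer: 4235/9 ≈ 470.56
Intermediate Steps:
P(l) = l²
L = 18 (L = 2 + (-2 - 2)² = 2 + (-4)² = 2 + 16 = 18)
k(Q, G) = 35/36 (k(Q, G) = 1 - (1/(-4 - 2))² = 1 - (1/(-6))² = 1 - (-⅙)² = 1 - 1*1/36 = 1 - 1/36 = 35/36)
k(-6, 6)*(L + 4)² = 35*(18 + 4)²/36 = (35/36)*22² = (35/36)*484 = 4235/9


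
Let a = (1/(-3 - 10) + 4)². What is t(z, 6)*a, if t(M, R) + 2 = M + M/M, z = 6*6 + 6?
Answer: 106641/169 ≈ 631.01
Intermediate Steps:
z = 42 (z = 36 + 6 = 42)
t(M, R) = -1 + M (t(M, R) = -2 + (M + M/M) = -2 + (M + 1) = -2 + (1 + M) = -1 + M)
a = 2601/169 (a = (1/(-13) + 4)² = (-1/13 + 4)² = (51/13)² = 2601/169 ≈ 15.391)
t(z, 6)*a = (-1 + 42)*(2601/169) = 41*(2601/169) = 106641/169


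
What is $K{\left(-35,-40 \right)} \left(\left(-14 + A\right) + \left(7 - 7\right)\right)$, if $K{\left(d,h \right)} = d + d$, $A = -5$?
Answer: $1330$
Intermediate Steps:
$K{\left(d,h \right)} = 2 d$
$K{\left(-35,-40 \right)} \left(\left(-14 + A\right) + \left(7 - 7\right)\right) = 2 \left(-35\right) \left(\left(-14 - 5\right) + \left(7 - 7\right)\right) = - 70 \left(-19 + 0\right) = \left(-70\right) \left(-19\right) = 1330$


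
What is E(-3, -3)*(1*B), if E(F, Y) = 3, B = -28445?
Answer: -85335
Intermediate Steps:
E(-3, -3)*(1*B) = 3*(1*(-28445)) = 3*(-28445) = -85335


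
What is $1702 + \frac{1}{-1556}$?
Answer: $\frac{2648311}{1556} \approx 1702.0$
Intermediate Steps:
$1702 + \frac{1}{-1556} = 1702 - \frac{1}{1556} = \frac{2648311}{1556}$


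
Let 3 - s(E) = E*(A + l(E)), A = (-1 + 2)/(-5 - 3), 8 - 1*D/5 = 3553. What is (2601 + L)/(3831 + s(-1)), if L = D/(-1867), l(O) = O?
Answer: 38990336/57247821 ≈ 0.68108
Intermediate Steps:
D = -17725 (D = 40 - 5*3553 = 40 - 17765 = -17725)
A = -1/8 (A = 1/(-8) = 1*(-1/8) = -1/8 ≈ -0.12500)
s(E) = 3 - E*(-1/8 + E)
L = 17725/1867 (L = -17725/(-1867) = -17725*(-1/1867) = 17725/1867 ≈ 9.4938)
(2601 + L)/(3831 + s(-1)) = (2601 + 17725/1867)/(3831 + (3 - 1*(-1)**2 + (1/8)*(-1))) = 4873792/(1867*(3831 + (3 - 1*1 - 1/8))) = 4873792/(1867*(3831 + (3 - 1 - 1/8))) = 4873792/(1867*(3831 + 15/8)) = 4873792/(1867*(30663/8)) = (4873792/1867)*(8/30663) = 38990336/57247821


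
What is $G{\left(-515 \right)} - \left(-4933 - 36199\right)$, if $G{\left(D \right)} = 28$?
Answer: $41160$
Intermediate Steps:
$G{\left(-515 \right)} - \left(-4933 - 36199\right) = 28 - \left(-4933 - 36199\right) = 28 - -41132 = 28 + 41132 = 41160$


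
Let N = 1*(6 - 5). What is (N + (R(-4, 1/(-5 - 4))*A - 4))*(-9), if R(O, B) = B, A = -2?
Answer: 25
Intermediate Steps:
N = 1 (N = 1*1 = 1)
(N + (R(-4, 1/(-5 - 4))*A - 4))*(-9) = (1 + (-2/(-5 - 4) - 4))*(-9) = (1 + (-2/(-9) - 4))*(-9) = (1 + (-⅑*(-2) - 4))*(-9) = (1 + (2/9 - 4))*(-9) = (1 - 34/9)*(-9) = -25/9*(-9) = 25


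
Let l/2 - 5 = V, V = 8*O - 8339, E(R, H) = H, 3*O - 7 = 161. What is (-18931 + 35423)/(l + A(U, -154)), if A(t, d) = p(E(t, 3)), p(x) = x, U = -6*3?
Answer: -16492/15769 ≈ -1.0458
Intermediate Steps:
U = -18
O = 56 (O = 7/3 + (⅓)*161 = 7/3 + 161/3 = 56)
A(t, d) = 3
V = -7891 (V = 8*56 - 8339 = 448 - 8339 = -7891)
l = -15772 (l = 10 + 2*(-7891) = 10 - 15782 = -15772)
(-18931 + 35423)/(l + A(U, -154)) = (-18931 + 35423)/(-15772 + 3) = 16492/(-15769) = 16492*(-1/15769) = -16492/15769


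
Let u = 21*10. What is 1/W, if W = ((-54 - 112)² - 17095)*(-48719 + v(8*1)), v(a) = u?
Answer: -1/507452649 ≈ -1.9706e-9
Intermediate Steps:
u = 210
v(a) = 210
W = -507452649 (W = ((-54 - 112)² - 17095)*(-48719 + 210) = ((-166)² - 17095)*(-48509) = (27556 - 17095)*(-48509) = 10461*(-48509) = -507452649)
1/W = 1/(-507452649) = -1/507452649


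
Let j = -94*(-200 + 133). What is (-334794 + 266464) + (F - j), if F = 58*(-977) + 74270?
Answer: -57024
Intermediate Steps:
j = 6298 (j = -94*(-67) = 6298)
F = 17604 (F = -56666 + 74270 = 17604)
(-334794 + 266464) + (F - j) = (-334794 + 266464) + (17604 - 1*6298) = -68330 + (17604 - 6298) = -68330 + 11306 = -57024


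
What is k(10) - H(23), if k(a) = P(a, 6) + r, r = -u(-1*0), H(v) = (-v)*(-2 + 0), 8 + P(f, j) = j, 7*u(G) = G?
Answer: -48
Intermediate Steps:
u(G) = G/7
P(f, j) = -8 + j
H(v) = 2*v (H(v) = -v*(-2) = 2*v)
r = 0 (r = -(-1*0)/7 = -0/7 = -1*0 = 0)
k(a) = -2 (k(a) = (-8 + 6) + 0 = -2 + 0 = -2)
k(10) - H(23) = -2 - 2*23 = -2 - 1*46 = -2 - 46 = -48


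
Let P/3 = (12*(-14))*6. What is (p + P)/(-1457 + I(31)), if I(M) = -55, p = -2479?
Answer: 5503/1512 ≈ 3.6395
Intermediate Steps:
P = -3024 (P = 3*((12*(-14))*6) = 3*(-168*6) = 3*(-1008) = -3024)
(p + P)/(-1457 + I(31)) = (-2479 - 3024)/(-1457 - 55) = -5503/(-1512) = -5503*(-1/1512) = 5503/1512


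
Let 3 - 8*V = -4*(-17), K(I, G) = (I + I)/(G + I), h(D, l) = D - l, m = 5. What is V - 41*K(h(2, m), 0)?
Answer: -721/8 ≈ -90.125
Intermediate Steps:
K(I, G) = 2*I/(G + I) (K(I, G) = (2*I)/(G + I) = 2*I/(G + I))
V = -65/8 (V = 3/8 - (-1)*4*(-17)/8 = 3/8 - (-1)*(-68)/8 = 3/8 - ⅛*68 = 3/8 - 17/2 = -65/8 ≈ -8.1250)
V - 41*K(h(2, m), 0) = -65/8 - 82*(2 - 1*5)/(0 + (2 - 1*5)) = -65/8 - 82*(2 - 5)/(0 + (2 - 5)) = -65/8 - 82*(-3)/(0 - 3) = -65/8 - 82*(-3)/(-3) = -65/8 - 82*(-3)*(-1)/3 = -65/8 - 41*2 = -65/8 - 82 = -721/8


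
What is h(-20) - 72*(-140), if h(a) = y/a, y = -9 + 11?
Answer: 100799/10 ≈ 10080.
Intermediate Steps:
y = 2
h(a) = 2/a
h(-20) - 72*(-140) = 2/(-20) - 72*(-140) = 2*(-1/20) + 10080 = -1/10 + 10080 = 100799/10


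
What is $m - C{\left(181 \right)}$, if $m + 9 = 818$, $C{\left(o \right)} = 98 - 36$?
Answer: $747$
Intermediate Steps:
$C{\left(o \right)} = 62$
$m = 809$ ($m = -9 + 818 = 809$)
$m - C{\left(181 \right)} = 809 - 62 = 747$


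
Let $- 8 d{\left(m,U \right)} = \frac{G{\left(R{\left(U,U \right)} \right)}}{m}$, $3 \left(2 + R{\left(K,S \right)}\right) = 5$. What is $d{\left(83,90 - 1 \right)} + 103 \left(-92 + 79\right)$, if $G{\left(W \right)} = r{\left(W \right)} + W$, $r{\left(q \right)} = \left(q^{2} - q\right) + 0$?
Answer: $- \frac{8001865}{5976} \approx -1339.0$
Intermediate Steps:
$r{\left(q \right)} = q^{2} - q$
$R{\left(K,S \right)} = - \frac{1}{3}$ ($R{\left(K,S \right)} = -2 + \frac{1}{3} \cdot 5 = -2 + \frac{5}{3} = - \frac{1}{3}$)
$G{\left(W \right)} = W + W \left(-1 + W\right)$ ($G{\left(W \right)} = W \left(-1 + W\right) + W = W + W \left(-1 + W\right)$)
$d{\left(m,U \right)} = - \frac{1}{72 m}$ ($d{\left(m,U \right)} = - \frac{\left(- \frac{1}{3}\right)^{2} \frac{1}{m}}{8} = - \frac{\frac{1}{9} \frac{1}{m}}{8} = - \frac{1}{72 m}$)
$d{\left(83,90 - 1 \right)} + 103 \left(-92 + 79\right) = - \frac{1}{72 \cdot 83} + 103 \left(-92 + 79\right) = \left(- \frac{1}{72}\right) \frac{1}{83} + 103 \left(-13\right) = - \frac{1}{5976} - 1339 = - \frac{8001865}{5976}$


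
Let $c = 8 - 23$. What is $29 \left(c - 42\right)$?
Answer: $-1653$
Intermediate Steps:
$c = -15$
$29 \left(c - 42\right) = 29 \left(-15 - 42\right) = 29 \left(-57\right) = -1653$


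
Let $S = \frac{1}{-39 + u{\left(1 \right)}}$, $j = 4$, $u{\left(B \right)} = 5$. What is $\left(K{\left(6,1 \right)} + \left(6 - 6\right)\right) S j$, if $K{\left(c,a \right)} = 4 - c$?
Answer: $\frac{4}{17} \approx 0.23529$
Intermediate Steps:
$S = - \frac{1}{34}$ ($S = \frac{1}{-39 + 5} = \frac{1}{-34} = - \frac{1}{34} \approx -0.029412$)
$\left(K{\left(6,1 \right)} + \left(6 - 6\right)\right) S j = \left(\left(4 - 6\right) + \left(6 - 6\right)\right) \left(- \frac{1}{34}\right) 4 = \left(\left(4 - 6\right) + 0\right) \left(- \frac{1}{34}\right) 4 = \left(-2 + 0\right) \left(- \frac{1}{34}\right) 4 = \left(-2\right) \left(- \frac{1}{34}\right) 4 = \frac{1}{17} \cdot 4 = \frac{4}{17}$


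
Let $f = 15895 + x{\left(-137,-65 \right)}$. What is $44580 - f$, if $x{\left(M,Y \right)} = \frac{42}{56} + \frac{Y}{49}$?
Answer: $\frac{5622373}{196} \approx 28686.0$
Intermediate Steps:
$x{\left(M,Y \right)} = \frac{3}{4} + \frac{Y}{49}$ ($x{\left(M,Y \right)} = 42 \cdot \frac{1}{56} + Y \frac{1}{49} = \frac{3}{4} + \frac{Y}{49}$)
$f = \frac{3115307}{196}$ ($f = 15895 + \left(\frac{3}{4} + \frac{1}{49} \left(-65\right)\right) = 15895 + \left(\frac{3}{4} - \frac{65}{49}\right) = 15895 - \frac{113}{196} = \frac{3115307}{196} \approx 15894.0$)
$44580 - f = 44580 - \frac{3115307}{196} = \frac{5622373}{196}$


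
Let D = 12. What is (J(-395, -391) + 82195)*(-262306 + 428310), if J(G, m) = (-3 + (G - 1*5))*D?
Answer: 12841903436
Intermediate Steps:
J(G, m) = -96 + 12*G (J(G, m) = (-3 + (G - 1*5))*12 = (-3 + (G - 5))*12 = (-3 + (-5 + G))*12 = (-8 + G)*12 = -96 + 12*G)
(J(-395, -391) + 82195)*(-262306 + 428310) = ((-96 + 12*(-395)) + 82195)*(-262306 + 428310) = ((-96 - 4740) + 82195)*166004 = (-4836 + 82195)*166004 = 77359*166004 = 12841903436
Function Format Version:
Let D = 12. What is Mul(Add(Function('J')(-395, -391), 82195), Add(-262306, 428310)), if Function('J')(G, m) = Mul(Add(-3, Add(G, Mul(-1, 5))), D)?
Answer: 12841903436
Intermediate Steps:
Function('J')(G, m) = Add(-96, Mul(12, G)) (Function('J')(G, m) = Mul(Add(-3, Add(G, Mul(-1, 5))), 12) = Mul(Add(-3, Add(G, -5)), 12) = Mul(Add(-3, Add(-5, G)), 12) = Mul(Add(-8, G), 12) = Add(-96, Mul(12, G)))
Mul(Add(Function('J')(-395, -391), 82195), Add(-262306, 428310)) = Mul(Add(Add(-96, Mul(12, -395)), 82195), Add(-262306, 428310)) = Mul(Add(Add(-96, -4740), 82195), 166004) = Mul(Add(-4836, 82195), 166004) = Mul(77359, 166004) = 12841903436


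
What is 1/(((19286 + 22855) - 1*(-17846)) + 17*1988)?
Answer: 1/93783 ≈ 1.0663e-5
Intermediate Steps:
1/(((19286 + 22855) - 1*(-17846)) + 17*1988) = 1/((42141 + 17846) + 33796) = 1/(59987 + 33796) = 1/93783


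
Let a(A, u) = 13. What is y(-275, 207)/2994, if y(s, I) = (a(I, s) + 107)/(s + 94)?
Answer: -20/90319 ≈ -0.00022144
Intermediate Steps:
y(s, I) = 120/(94 + s) (y(s, I) = (13 + 107)/(s + 94) = 120/(94 + s))
y(-275, 207)/2994 = (120/(94 - 275))/2994 = (120/(-181))*(1/2994) = (120*(-1/181))*(1/2994) = -120/181*1/2994 = -20/90319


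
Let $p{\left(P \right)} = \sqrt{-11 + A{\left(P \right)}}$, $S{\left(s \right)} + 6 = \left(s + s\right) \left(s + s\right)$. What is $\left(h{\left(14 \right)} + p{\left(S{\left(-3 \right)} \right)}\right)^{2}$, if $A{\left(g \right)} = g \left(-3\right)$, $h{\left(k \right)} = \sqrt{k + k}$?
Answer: $-73 + 4 i \sqrt{707} \approx -73.0 + 106.36 i$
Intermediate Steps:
$h{\left(k \right)} = \sqrt{2} \sqrt{k}$ ($h{\left(k \right)} = \sqrt{2 k} = \sqrt{2} \sqrt{k}$)
$A{\left(g \right)} = - 3 g$
$S{\left(s \right)} = -6 + 4 s^{2}$ ($S{\left(s \right)} = -6 + \left(s + s\right) \left(s + s\right) = -6 + 2 s 2 s = -6 + 4 s^{2}$)
$p{\left(P \right)} = \sqrt{-11 - 3 P}$
$\left(h{\left(14 \right)} + p{\left(S{\left(-3 \right)} \right)}\right)^{2} = \left(\sqrt{2} \sqrt{14} + \sqrt{-11 - 3 \left(-6 + 4 \left(-3\right)^{2}\right)}\right)^{2} = \left(2 \sqrt{7} + \sqrt{-11 - 3 \left(-6 + 4 \cdot 9\right)}\right)^{2} = \left(2 \sqrt{7} + \sqrt{-11 - 3 \left(-6 + 36\right)}\right)^{2} = \left(2 \sqrt{7} + \sqrt{-11 - 90}\right)^{2} = \left(2 \sqrt{7} + \sqrt{-101}\right)^{2} = \left(2 \sqrt{7} + i \sqrt{101}\right)^{2}$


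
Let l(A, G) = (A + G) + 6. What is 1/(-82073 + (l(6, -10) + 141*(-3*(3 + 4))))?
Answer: -1/85032 ≈ -1.1760e-5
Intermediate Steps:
l(A, G) = 6 + A + G
1/(-82073 + (l(6, -10) + 141*(-3*(3 + 4)))) = 1/(-82073 + ((6 + 6 - 10) + 141*(-3*(3 + 4)))) = 1/(-82073 + (2 + 141*(-3*7))) = 1/(-82073 + (2 + 141*(-21))) = 1/(-82073 + (2 - 2961)) = 1/(-82073 - 2959) = 1/(-85032) = -1/85032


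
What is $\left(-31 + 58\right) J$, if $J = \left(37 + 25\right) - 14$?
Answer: $1296$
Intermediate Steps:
$J = 48$ ($J = 62 - 14 = 48$)
$\left(-31 + 58\right) J = \left(-31 + 58\right) 48 = 27 \cdot 48 = 1296$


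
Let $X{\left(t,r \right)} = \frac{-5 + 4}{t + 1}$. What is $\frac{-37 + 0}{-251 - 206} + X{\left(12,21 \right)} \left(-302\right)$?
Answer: $\frac{138495}{5941} \approx 23.312$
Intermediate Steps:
$X{\left(t,r \right)} = - \frac{1}{1 + t}$
$\frac{-37 + 0}{-251 - 206} + X{\left(12,21 \right)} \left(-302\right) = \frac{-37 + 0}{-251 - 206} + - \frac{1}{1 + 12} \left(-302\right) = - \frac{37}{-457} + - \frac{1}{13} \left(-302\right) = \left(-37\right) \left(- \frac{1}{457}\right) + \left(-1\right) \frac{1}{13} \left(-302\right) = \frac{37}{457} - - \frac{302}{13} = \frac{37}{457} + \frac{302}{13} = \frac{138495}{5941}$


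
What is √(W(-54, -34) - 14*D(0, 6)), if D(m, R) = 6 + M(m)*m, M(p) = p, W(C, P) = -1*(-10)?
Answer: I*√74 ≈ 8.6023*I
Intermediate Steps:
W(C, P) = 10
D(m, R) = 6 + m² (D(m, R) = 6 + m*m = 6 + m²)
√(W(-54, -34) - 14*D(0, 6)) = √(10 - 14*(6 + 0²)) = √(10 - 14*(6 + 0)) = √(10 - 14*6) = √(10 - 84) = √(-74) = I*√74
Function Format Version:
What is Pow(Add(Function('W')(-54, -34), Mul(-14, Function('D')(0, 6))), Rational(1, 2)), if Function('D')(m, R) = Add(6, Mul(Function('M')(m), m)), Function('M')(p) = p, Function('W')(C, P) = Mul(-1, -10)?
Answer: Mul(I, Pow(74, Rational(1, 2))) ≈ Mul(8.6023, I)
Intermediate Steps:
Function('W')(C, P) = 10
Function('D')(m, R) = Add(6, Pow(m, 2)) (Function('D')(m, R) = Add(6, Mul(m, m)) = Add(6, Pow(m, 2)))
Pow(Add(Function('W')(-54, -34), Mul(-14, Function('D')(0, 6))), Rational(1, 2)) = Pow(Add(10, Mul(-14, Add(6, Pow(0, 2)))), Rational(1, 2)) = Pow(Add(10, Mul(-14, Add(6, 0))), Rational(1, 2)) = Pow(Add(10, Mul(-14, 6)), Rational(1, 2)) = Pow(Add(10, -84), Rational(1, 2)) = Pow(-74, Rational(1, 2)) = Mul(I, Pow(74, Rational(1, 2)))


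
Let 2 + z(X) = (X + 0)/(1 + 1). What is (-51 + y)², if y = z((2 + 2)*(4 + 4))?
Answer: 1369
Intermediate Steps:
z(X) = -2 + X/2 (z(X) = -2 + (X + 0)/(1 + 1) = -2 + X/2)
y = 14 (y = -2 + ((2 + 2)*(4 + 4))/2 = -2 + (4*8)/2 = -2 + (½)*32 = -2 + 16 = 14)
(-51 + y)² = (-51 + 14)² = (-37)² = 1369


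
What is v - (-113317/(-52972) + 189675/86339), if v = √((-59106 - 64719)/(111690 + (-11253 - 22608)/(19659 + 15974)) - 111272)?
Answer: -19831140563/4573549508 + I*√195827499835044994384773/1326605303 ≈ -4.3361 + 333.58*I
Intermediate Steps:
v = I*√195827499835044994384773/1326605303 (v = √(-123825/(111690 - 33861/35633) - 111272) = √(-123825/3979815909/35633 - 111272) = √(-123825*35633/3979815909 - 111272) = √(-1470752075/1326605303 - 111272) = √(-147615496027491/1326605303) = I*√195827499835044994384773/1326605303 ≈ 333.58*I)
v - (-113317/(-52972) + 189675/86339) = I*√195827499835044994384773/1326605303 - (-113317/(-52972) + 189675/86339) = I*√195827499835044994384773/1326605303 - (-113317*(-1/52972) + 189675*(1/86339)) = I*√195827499835044994384773/1326605303 - (113317/52972 + 189675/86339) = I*√195827499835044994384773/1326605303 - 1*19831140563/4573549508 = I*√195827499835044994384773/1326605303 - 19831140563/4573549508 = -19831140563/4573549508 + I*√195827499835044994384773/1326605303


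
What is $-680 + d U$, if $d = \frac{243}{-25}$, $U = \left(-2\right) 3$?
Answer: $- \frac{15542}{25} \approx -621.68$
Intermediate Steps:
$U = -6$
$d = - \frac{243}{25}$ ($d = 243 \left(- \frac{1}{25}\right) = - \frac{243}{25} \approx -9.72$)
$-680 + d U = -680 - - \frac{1458}{25} = -680 + \frac{1458}{25} = - \frac{15542}{25}$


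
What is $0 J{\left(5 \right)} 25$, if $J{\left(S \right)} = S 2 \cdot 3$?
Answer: $0$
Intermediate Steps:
$J{\left(S \right)} = 6 S$ ($J{\left(S \right)} = 2 S 3 = 6 S$)
$0 J{\left(5 \right)} 25 = 0 \cdot 6 \cdot 5 \cdot 25 = 0 \cdot 30 \cdot 25 = 0 \cdot 25 = 0$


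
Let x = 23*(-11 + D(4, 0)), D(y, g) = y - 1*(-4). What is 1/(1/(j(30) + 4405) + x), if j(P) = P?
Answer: -4435/306014 ≈ -0.014493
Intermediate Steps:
D(y, g) = 4 + y (D(y, g) = y + 4 = 4 + y)
x = -69 (x = 23*(-11 + (4 + 4)) = 23*(-11 + 8) = 23*(-3) = -69)
1/(1/(j(30) + 4405) + x) = 1/(1/(30 + 4405) - 69) = 1/(1/4435 - 69) = 1/(-306014/4435) = -4435/306014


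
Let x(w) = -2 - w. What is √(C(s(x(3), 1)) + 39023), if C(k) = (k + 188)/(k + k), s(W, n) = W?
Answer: √3900470/10 ≈ 197.50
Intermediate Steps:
C(k) = (188 + k)/(2*k) (C(k) = (188 + k)/((2*k)) = (188 + k)*(1/(2*k)) = (188 + k)/(2*k))
√(C(s(x(3), 1)) + 39023) = √((188 + (-2 - 1*3))/(2*(-2 - 1*3)) + 39023) = √((188 + (-2 - 3))/(2*(-2 - 3)) + 39023) = √((½)*(188 - 5)/(-5) + 39023) = √((½)*(-⅕)*183 + 39023) = √(-183/10 + 39023) = √(390047/10) = √3900470/10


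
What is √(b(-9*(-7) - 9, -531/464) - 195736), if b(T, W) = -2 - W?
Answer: I*√2633835129/116 ≈ 442.42*I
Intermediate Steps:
√(b(-9*(-7) - 9, -531/464) - 195736) = √((-2 - (-531)/464) - 195736) = √((-2 - 1*(-531/464)) - 195736) = √((-2 + 531/464) - 195736) = √(-397/464 - 195736) = √(-90821901/464) = I*√2633835129/116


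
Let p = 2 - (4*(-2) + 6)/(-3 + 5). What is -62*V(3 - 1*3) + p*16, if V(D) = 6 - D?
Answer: -324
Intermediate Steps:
p = 3 (p = 2 - (-8 + 6)/2 = 2 - (-2)/2 = 2 - 1*(-1) = 2 + 1 = 3)
-62*V(3 - 1*3) + p*16 = -62*(6 - (3 - 1*3)) + 3*16 = -62*(6 - (3 - 3)) + 48 = -62*(6 - 1*0) + 48 = -62*(6 + 0) + 48 = -62*6 + 48 = -372 + 48 = -324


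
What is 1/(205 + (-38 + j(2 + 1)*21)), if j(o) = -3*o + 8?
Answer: 1/146 ≈ 0.0068493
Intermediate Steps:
j(o) = 8 - 3*o
1/(205 + (-38 + j(2 + 1)*21)) = 1/(205 + (-38 + (8 - 3*(2 + 1))*21)) = 1/(205 + (-38 + (8 - 3*3)*21)) = 1/(205 + (-38 + (8 - 9)*21)) = 1/(205 + (-38 - 1*21)) = 1/(205 + (-38 - 21)) = 1/(205 - 59) = 1/146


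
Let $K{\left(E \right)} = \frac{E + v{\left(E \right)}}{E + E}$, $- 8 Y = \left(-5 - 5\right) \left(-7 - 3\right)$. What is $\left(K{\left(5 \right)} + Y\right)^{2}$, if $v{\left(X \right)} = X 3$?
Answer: $\frac{441}{4} \approx 110.25$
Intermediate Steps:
$v{\left(X \right)} = 3 X$
$Y = - \frac{25}{2}$ ($Y = - \frac{\left(-5 - 5\right) \left(-7 - 3\right)}{8} = - \frac{\left(-10\right) \left(-10\right)}{8} = \left(- \frac{1}{8}\right) 100 = - \frac{25}{2} \approx -12.5$)
$K{\left(E \right)} = 2$ ($K{\left(E \right)} = \frac{E + 3 E}{E + E} = \frac{4 E}{2 E} = 4 E \frac{1}{2 E} = 2$)
$\left(K{\left(5 \right)} + Y\right)^{2} = \left(2 - \frac{25}{2}\right)^{2} = \left(- \frac{21}{2}\right)^{2} = \frac{441}{4}$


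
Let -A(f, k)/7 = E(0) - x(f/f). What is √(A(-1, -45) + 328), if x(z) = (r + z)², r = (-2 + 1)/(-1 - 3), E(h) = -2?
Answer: √5647/4 ≈ 18.787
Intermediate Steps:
r = ¼ (r = -1/(-4) = -1*(-¼) = ¼ ≈ 0.25000)
x(z) = (¼ + z)²
A(f, k) = 399/16 (A(f, k) = -7*(-2 - (1 + 4*(f/f))²/16) = -7*(-2 - (1 + 4*1)²/16) = -7*(-2 - (1 + 4)²/16) = -7*(-2 - 5²/16) = -7*(-2 - 25/16) = -7*(-57/16) = 399/16)
√(A(-1, -45) + 328) = √(399/16 + 328) = √(5647/16) = √5647/4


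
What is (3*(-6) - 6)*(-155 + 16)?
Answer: 3336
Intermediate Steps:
(3*(-6) - 6)*(-155 + 16) = (-18 - 6)*(-139) = -24*(-139) = 3336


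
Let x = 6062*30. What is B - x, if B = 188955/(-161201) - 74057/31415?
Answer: -8941557762094/49166305 ≈ -1.8186e+5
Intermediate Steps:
B = -173534794/49166305 (B = 188955*(-1/161201) - 74057*1/31415 = -188955/161201 - 719/305 = -173534794/49166305 ≈ -3.5295)
x = 181860
B - x = -173534794/49166305 - 1*181860 = -173534794/49166305 - 181860 = -8941557762094/49166305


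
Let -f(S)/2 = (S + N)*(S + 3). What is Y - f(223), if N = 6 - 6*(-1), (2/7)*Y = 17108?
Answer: 166098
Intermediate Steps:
Y = 59878 (Y = (7/2)*17108 = 59878)
N = 12 (N = 6 + 6 = 12)
f(S) = -2*(3 + S)*(12 + S) (f(S) = -2*(S + 12)*(S + 3) = -2*(12 + S)*(3 + S) = -2*(3 + S)*(12 + S))
Y - f(223) = 59878 - (-72 - 30*223 - 2*223²) = 59878 - (-72 - 6690 - 2*49729) = 59878 - (-72 - 6690 - 99458) = 59878 - 1*(-106220) = 59878 + 106220 = 166098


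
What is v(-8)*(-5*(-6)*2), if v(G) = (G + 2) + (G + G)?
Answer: -1320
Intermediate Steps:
v(G) = 2 + 3*G (v(G) = (2 + G) + 2*G = 2 + 3*G)
v(-8)*(-5*(-6)*2) = (2 + 3*(-8))*(-5*(-6)*2) = (2 - 24)*(30*2) = -22*60 = -1320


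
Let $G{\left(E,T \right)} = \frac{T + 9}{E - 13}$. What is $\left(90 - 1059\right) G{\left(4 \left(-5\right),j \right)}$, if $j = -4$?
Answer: $\frac{1615}{11} \approx 146.82$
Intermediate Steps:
$G{\left(E,T \right)} = \frac{9 + T}{-13 + E}$
$\left(90 - 1059\right) G{\left(4 \left(-5\right),j \right)} = \left(90 - 1059\right) \frac{9 - 4}{-13 + 4 \left(-5\right)} = - 969 \frac{1}{-13 - 20} \cdot 5 = - 969 \frac{1}{-33} \cdot 5 = - 969 \left(\left(- \frac{1}{33}\right) 5\right) = \left(-969\right) \left(- \frac{5}{33}\right) = \frac{1615}{11}$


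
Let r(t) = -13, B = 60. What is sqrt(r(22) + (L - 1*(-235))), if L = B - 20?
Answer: sqrt(262) ≈ 16.186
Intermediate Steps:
L = 40 (L = 60 - 20 = 40)
sqrt(r(22) + (L - 1*(-235))) = sqrt(-13 + (40 - 1*(-235))) = sqrt(-13 + (40 + 235)) = sqrt(-13 + 275) = sqrt(262)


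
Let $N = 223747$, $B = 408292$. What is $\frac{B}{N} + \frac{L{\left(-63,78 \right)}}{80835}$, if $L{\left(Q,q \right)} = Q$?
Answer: $\frac{10996729253}{6028862915} \approx 1.824$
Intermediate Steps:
$\frac{B}{N} + \frac{L{\left(-63,78 \right)}}{80835} = \frac{408292}{223747} - \frac{63}{80835} = 408292 \cdot \frac{1}{223747} - \frac{21}{26945} = \frac{408292}{223747} - \frac{21}{26945} = \frac{10996729253}{6028862915}$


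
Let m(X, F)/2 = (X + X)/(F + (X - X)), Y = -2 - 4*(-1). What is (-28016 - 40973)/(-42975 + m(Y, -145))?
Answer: 10003405/6231383 ≈ 1.6053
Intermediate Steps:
Y = 2 (Y = -2 + 4 = 2)
m(X, F) = 4*X/F (m(X, F) = 2*((X + X)/(F + (X - X))) = 2*((2*X)/(F + 0)) = 2*((2*X)/F) = 2*(2*X/F) = 4*X/F)
(-28016 - 40973)/(-42975 + m(Y, -145)) = (-28016 - 40973)/(-42975 + 4*2/(-145)) = -68989/(-42975 + 4*2*(-1/145)) = -68989/(-42975 - 8/145) = -68989/(-6231383/145) = -68989*(-145/6231383) = 10003405/6231383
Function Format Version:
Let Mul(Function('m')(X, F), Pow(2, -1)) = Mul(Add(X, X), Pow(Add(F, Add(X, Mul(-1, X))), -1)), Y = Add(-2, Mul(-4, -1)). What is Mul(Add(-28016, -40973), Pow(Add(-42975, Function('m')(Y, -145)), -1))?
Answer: Rational(10003405, 6231383) ≈ 1.6053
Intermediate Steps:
Y = 2 (Y = Add(-2, 4) = 2)
Function('m')(X, F) = Mul(4, X, Pow(F, -1)) (Function('m')(X, F) = Mul(2, Mul(Add(X, X), Pow(Add(F, Add(X, Mul(-1, X))), -1))) = Mul(2, Mul(Mul(2, X), Pow(Add(F, 0), -1))) = Mul(2, Mul(Mul(2, X), Pow(F, -1))) = Mul(2, Mul(2, X, Pow(F, -1))) = Mul(4, X, Pow(F, -1)))
Mul(Add(-28016, -40973), Pow(Add(-42975, Function('m')(Y, -145)), -1)) = Mul(Add(-28016, -40973), Pow(Add(-42975, Mul(4, 2, Pow(-145, -1))), -1)) = Mul(-68989, Pow(Add(-42975, Mul(4, 2, Rational(-1, 145))), -1)) = Mul(-68989, Pow(Add(-42975, Rational(-8, 145)), -1)) = Mul(-68989, Pow(Rational(-6231383, 145), -1)) = Mul(-68989, Rational(-145, 6231383)) = Rational(10003405, 6231383)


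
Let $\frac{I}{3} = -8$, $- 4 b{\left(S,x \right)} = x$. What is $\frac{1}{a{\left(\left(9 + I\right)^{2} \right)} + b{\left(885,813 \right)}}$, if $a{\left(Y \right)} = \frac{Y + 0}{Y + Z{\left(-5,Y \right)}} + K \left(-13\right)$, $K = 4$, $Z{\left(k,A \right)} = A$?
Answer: $- \frac{4}{1019} \approx -0.0039254$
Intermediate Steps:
$b{\left(S,x \right)} = - \frac{x}{4}$
$I = -24$ ($I = 3 \left(-8\right) = -24$)
$a{\left(Y \right)} = - \frac{103}{2}$ ($a{\left(Y \right)} = \frac{Y + 0}{Y + Y} + 4 \left(-13\right) = \frac{Y}{2 Y} - 52 = Y \frac{1}{2 Y} - 52 = \frac{1}{2} - 52 = - \frac{103}{2}$)
$\frac{1}{a{\left(\left(9 + I\right)^{2} \right)} + b{\left(885,813 \right)}} = \frac{1}{- \frac{103}{2} - \frac{813}{4}} = \frac{1}{- \frac{1019}{4}} = - \frac{4}{1019}$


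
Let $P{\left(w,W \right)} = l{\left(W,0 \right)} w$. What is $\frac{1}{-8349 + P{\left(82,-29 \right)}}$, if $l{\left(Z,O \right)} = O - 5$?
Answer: $- \frac{1}{8759} \approx -0.00011417$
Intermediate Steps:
$l{\left(Z,O \right)} = -5 + O$ ($l{\left(Z,O \right)} = O - 5 = -5 + O$)
$P{\left(w,W \right)} = - 5 w$ ($P{\left(w,W \right)} = \left(-5 + 0\right) w = - 5 w$)
$\frac{1}{-8349 + P{\left(82,-29 \right)}} = \frac{1}{-8349 - 410} = \frac{1}{-8759} = - \frac{1}{8759}$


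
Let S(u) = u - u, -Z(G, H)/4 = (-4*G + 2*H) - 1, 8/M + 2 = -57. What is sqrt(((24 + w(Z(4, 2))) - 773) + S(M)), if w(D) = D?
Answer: I*sqrt(697) ≈ 26.401*I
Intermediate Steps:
M = -8/59 (M = 8/(-2 - 57) = 8/(-59) = 8*(-1/59) = -8/59 ≈ -0.13559)
Z(G, H) = 4 - 8*H + 16*G (Z(G, H) = -4*((-4*G + 2*H) - 1) = -4*(-1 - 4*G + 2*H) = 4 - 8*H + 16*G)
S(u) = 0
sqrt(((24 + w(Z(4, 2))) - 773) + S(M)) = sqrt(((24 + (4 - 8*2 + 16*4)) - 773) + 0) = sqrt(((24 + (4 - 16 + 64)) - 773) + 0) = sqrt(((24 + 52) - 773) + 0) = sqrt((76 - 773) + 0) = sqrt(-697 + 0) = sqrt(-697) = I*sqrt(697)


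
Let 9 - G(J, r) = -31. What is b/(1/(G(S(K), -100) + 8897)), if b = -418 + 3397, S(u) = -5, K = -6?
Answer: 26623323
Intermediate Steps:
G(J, r) = 40 (G(J, r) = 9 - 1*(-31) = 9 + 31 = 40)
b = 2979
b/(1/(G(S(K), -100) + 8897)) = 2979/(1/(40 + 8897)) = 2979/(1/8937) = 2979*8937 = 26623323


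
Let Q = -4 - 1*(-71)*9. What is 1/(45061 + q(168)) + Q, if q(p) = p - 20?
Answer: 28707716/45209 ≈ 635.00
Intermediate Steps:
q(p) = -20 + p
Q = 635 (Q = -4 + 71*9 = -4 + 639 = 635)
1/(45061 + q(168)) + Q = 1/(45061 + (-20 + 168)) + 635 = 1/(45061 + 148) + 635 = 1/45209 + 635 = 28707716/45209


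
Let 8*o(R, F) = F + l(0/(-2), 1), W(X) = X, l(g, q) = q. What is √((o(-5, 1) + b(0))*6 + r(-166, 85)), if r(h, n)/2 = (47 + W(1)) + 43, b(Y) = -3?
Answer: √662/2 ≈ 12.865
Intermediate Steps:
o(R, F) = ⅛ + F/8 (o(R, F) = (F + 1)/8 = (1 + F)/8 = ⅛ + F/8)
r(h, n) = 182 (r(h, n) = 2*((47 + 1) + 43) = 2*(48 + 43) = 2*91 = 182)
√((o(-5, 1) + b(0))*6 + r(-166, 85)) = √(((⅛ + (⅛)*1) - 3)*6 + 182) = √(((⅛ + ⅛) - 3)*6 + 182) = √((¼ - 3)*6 + 182) = √(-11/4*6 + 182) = √(-33/2 + 182) = √(331/2) = √662/2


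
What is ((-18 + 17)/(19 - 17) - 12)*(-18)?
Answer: 225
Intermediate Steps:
((-18 + 17)/(19 - 17) - 12)*(-18) = (-1/2 - 12)*(-18) = -25/2*(-18) = 225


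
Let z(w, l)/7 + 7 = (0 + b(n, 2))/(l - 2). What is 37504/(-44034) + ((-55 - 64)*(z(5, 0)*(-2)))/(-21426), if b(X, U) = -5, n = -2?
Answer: -78906301/157245414 ≈ -0.50180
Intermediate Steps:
z(w, l) = -49 - 35/(-2 + l) (z(w, l) = -49 + 7*((0 - 5)/(l - 2)) = -49 + 7*(-5/(-2 + l)) = -49 - 35/(-2 + l))
37504/(-44034) + ((-55 - 64)*(z(5, 0)*(-2)))/(-21426) = 37504/(-44034) + ((-55 - 64)*((7*(9 - 7*0)/(-2 + 0))*(-2)))/(-21426) = 37504*(-1/44034) - 119*7*(9 + 0)/(-2)*(-2)*(-1/21426) = -18752/22017 - 119*7*(-½)*9*(-2)*(-1/21426) = -18752/22017 - (-7497)*(-2)/2*(-1/21426) = -18752/22017 - 119*63*(-1/21426) = -18752/22017 - 7497*(-1/21426) = -18752/22017 + 2499/7142 = -78906301/157245414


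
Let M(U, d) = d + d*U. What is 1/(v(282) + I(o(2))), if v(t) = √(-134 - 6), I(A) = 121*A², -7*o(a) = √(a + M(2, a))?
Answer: 11858/318291 - 2401*I*√35/636582 ≈ 0.037255 - 0.022314*I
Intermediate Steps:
M(U, d) = d + U*d
o(a) = -2*√a/7 (o(a) = -√(a + a*(1 + 2))/7 = -√(a + a*3)/7 = -√(a + 3*a)/7 = -2*√a/7)
v(t) = 2*I*√35 (v(t) = √(-140) = 2*I*√35)
1/(v(282) + I(o(2))) = 1/(2*I*√35 + 121*(-2*√2/7)²) = 1/(2*I*√35 + 121*(8/49)) = 1/(2*I*√35 + 968/49) = 1/(968/49 + 2*I*√35)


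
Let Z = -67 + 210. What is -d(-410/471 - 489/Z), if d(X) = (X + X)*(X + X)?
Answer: -333966098404/4536426609 ≈ -73.619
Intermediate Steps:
Z = 143
d(X) = 4*X² (d(X) = (2*X)*(2*X) = 4*X²)
-d(-410/471 - 489/Z) = -4*(-410/471 - 489/143)² = -4*(-288949/67353)² = -4*83491524601/4536426609 = -1*333966098404/4536426609 = -333966098404/4536426609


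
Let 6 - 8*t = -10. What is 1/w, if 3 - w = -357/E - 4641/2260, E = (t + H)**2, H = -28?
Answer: 190970/1065927 ≈ 0.17916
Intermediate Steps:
t = 2 (t = 3/4 - 1/8*(-10) = 3/4 + 5/4 = 2)
E = 676 (E = (2 - 28)**2 = (-26)**2 = 676)
w = 1065927/190970 (w = 3 - (-357/676 - 4641/2260) = 3 - 1*(-493017/190970) = 3 + 493017/190970 = 1065927/190970 ≈ 5.5816)
1/w = 1/(1065927/190970) = 190970/1065927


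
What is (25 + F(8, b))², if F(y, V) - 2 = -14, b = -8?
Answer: 169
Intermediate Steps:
F(y, V) = -12 (F(y, V) = 2 - 14 = -12)
(25 + F(8, b))² = (25 - 12)² = 13² = 169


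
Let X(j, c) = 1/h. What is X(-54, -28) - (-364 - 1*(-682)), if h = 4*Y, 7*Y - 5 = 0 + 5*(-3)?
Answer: -12727/40 ≈ -318.17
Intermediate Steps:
Y = -10/7 (Y = 5/7 + (0 + 5*(-3))/7 = 5/7 + (0 - 15)/7 = 5/7 + (⅐)*(-15) = 5/7 - 15/7 = -10/7 ≈ -1.4286)
h = -40/7 (h = 4*(-10/7) = -40/7 ≈ -5.7143)
X(j, c) = -7/40 (X(j, c) = 1/(-40/7) = -7/40)
X(-54, -28) - (-364 - 1*(-682)) = -7/40 - (-364 - 1*(-682)) = -7/40 - (-364 + 682) = -7/40 - 1*318 = -7/40 - 318 = -12727/40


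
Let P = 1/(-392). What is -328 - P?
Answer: -128575/392 ≈ -328.00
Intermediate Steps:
P = -1/392 ≈ -0.0025510
-328 - P = -328 - 1*(-1/392) = -328 + 1/392 = -128575/392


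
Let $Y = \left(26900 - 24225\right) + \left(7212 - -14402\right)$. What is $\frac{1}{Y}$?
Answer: $\frac{1}{24289} \approx 4.1171 \cdot 10^{-5}$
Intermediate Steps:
$Y = 24289$ ($Y = 2675 + \left(7212 + 14402\right) = 2675 + 21614 = 24289$)
$\frac{1}{Y} = \frac{1}{24289}$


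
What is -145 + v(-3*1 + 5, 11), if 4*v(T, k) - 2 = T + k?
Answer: -565/4 ≈ -141.25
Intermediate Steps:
v(T, k) = ½ + T/4 + k/4 (v(T, k) = ½ + (T + k)/4 = ½ + (T/4 + k/4) = ½ + T/4 + k/4)
-145 + v(-3*1 + 5, 11) = -145 + (½ + (-3*1 + 5)/4 + (¼)*11) = -145 + (½ + (-3 + 5)/4 + 11/4) = -145 + (½ + (¼)*2 + 11/4) = -145 + (½ + ½ + 11/4) = -145 + 15/4 = -565/4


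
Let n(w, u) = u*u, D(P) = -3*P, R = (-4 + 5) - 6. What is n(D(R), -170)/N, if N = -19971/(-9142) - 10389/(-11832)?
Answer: 14885996960/1577491 ≈ 9436.5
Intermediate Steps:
R = -5 (R = 1 - 6 = -5)
N = 7887455/2575432 (N = -19971*(-1/9142) - 10389*(-1/11832) = 2853/1306 + 3463/3944 = 7887455/2575432 ≈ 3.0626)
n(w, u) = u²
n(D(R), -170)/N = (-170)²/(7887455/2575432) = 28900*(2575432/7887455) = 14885996960/1577491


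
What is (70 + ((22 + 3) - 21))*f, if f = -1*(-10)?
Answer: 740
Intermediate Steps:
f = 10
(70 + ((22 + 3) - 21))*f = (70 + ((22 + 3) - 21))*10 = (70 + (25 - 21))*10 = (70 + 4)*10 = 74*10 = 740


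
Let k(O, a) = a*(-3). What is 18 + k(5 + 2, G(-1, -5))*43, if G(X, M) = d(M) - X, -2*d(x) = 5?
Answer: 423/2 ≈ 211.50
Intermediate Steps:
d(x) = -5/2 (d(x) = -1/2*5 = -5/2)
G(X, M) = -5/2 - X
k(O, a) = -3*a
18 + k(5 + 2, G(-1, -5))*43 = 18 - 3*(-5/2 - 1*(-1))*43 = 18 - 3*(-5/2 + 1)*43 = 18 - 3*(-3/2)*43 = 18 + (9/2)*43 = 18 + 387/2 = 423/2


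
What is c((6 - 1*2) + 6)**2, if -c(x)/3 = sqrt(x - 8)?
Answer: 18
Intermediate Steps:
c(x) = -3*sqrt(-8 + x) (c(x) = -3*sqrt(x - 8) = -3*sqrt(-8 + x))
c((6 - 1*2) + 6)**2 = (-3*sqrt(-8 + ((6 - 1*2) + 6)))**2 = (-3*sqrt(-8 + ((6 - 2) + 6)))**2 = (-3*sqrt(-8 + (4 + 6)))**2 = (-3*sqrt(-8 + 10))**2 = (-3*sqrt(2))**2 = 18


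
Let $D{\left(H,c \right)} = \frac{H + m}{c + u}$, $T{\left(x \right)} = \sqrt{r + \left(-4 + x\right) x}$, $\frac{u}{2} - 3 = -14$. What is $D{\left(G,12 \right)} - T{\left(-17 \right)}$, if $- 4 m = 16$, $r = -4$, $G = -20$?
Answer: $\frac{12}{5} - \sqrt{353} \approx -16.388$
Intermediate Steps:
$u = -22$ ($u = 6 + 2 \left(-14\right) = 6 - 28 = -22$)
$m = -4$ ($m = \left(- \frac{1}{4}\right) 16 = -4$)
$T{\left(x \right)} = \sqrt{-4 + x \left(-4 + x\right)}$ ($T{\left(x \right)} = \sqrt{-4 + \left(-4 + x\right) x} = \sqrt{-4 + x \left(-4 + x\right)}$)
$D{\left(H,c \right)} = \frac{-4 + H}{-22 + c}$ ($D{\left(H,c \right)} = \frac{H - 4}{c - 22} = \frac{-4 + H}{-22 + c}$)
$D{\left(G,12 \right)} - T{\left(-17 \right)} = \frac{-4 - 20}{-22 + 12} - \sqrt{-4 + \left(-17\right)^{2} - -68} = \frac{1}{-10} \left(-24\right) - \sqrt{-4 + 289 + 68} = \left(- \frac{1}{10}\right) \left(-24\right) - \sqrt{353} = \frac{12}{5} - \sqrt{353}$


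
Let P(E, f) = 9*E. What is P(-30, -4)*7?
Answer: -1890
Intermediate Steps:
P(-30, -4)*7 = (9*(-30))*7 = -270*7 = -1890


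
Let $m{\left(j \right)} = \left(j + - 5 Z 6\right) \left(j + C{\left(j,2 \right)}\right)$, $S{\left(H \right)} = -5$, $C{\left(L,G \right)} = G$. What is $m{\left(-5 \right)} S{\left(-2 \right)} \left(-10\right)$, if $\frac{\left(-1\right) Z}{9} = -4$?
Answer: $162750$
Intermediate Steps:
$Z = 36$ ($Z = \left(-9\right) \left(-4\right) = 36$)
$m{\left(j \right)} = \left(-1080 + j\right) \left(2 + j\right)$ ($m{\left(j \right)} = \left(j + \left(-5\right) 36 \cdot 6\right) \left(j + 2\right) = \left(j - 1080\right) \left(2 + j\right) = \left(-1080 + j\right) \left(2 + j\right)$)
$m{\left(-5 \right)} S{\left(-2 \right)} \left(-10\right) = \left(-2160 + \left(-5\right)^{2} - -5390\right) \left(-5\right) \left(-10\right) = \left(-2160 + 25 + 5390\right) \left(-5\right) \left(-10\right) = 3255 \left(-5\right) \left(-10\right) = \left(-16275\right) \left(-10\right) = 162750$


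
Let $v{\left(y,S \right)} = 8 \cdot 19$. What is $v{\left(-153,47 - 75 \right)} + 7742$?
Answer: $7894$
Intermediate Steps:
$v{\left(y,S \right)} = 152$
$v{\left(-153,47 - 75 \right)} + 7742 = 152 + 7742 = 7894$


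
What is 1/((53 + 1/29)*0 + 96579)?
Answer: 1/96579 ≈ 1.0354e-5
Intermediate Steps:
1/((53 + 1/29)*0 + 96579) = 1/((1538/29)*0 + 96579) = 1/(0 + 96579) = 1/96579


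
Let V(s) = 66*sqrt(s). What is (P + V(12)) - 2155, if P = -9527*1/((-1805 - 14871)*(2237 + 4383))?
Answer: -237901474073/110395120 + 132*sqrt(3) ≈ -1926.4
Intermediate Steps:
P = 9527/110395120 (P = -9527/((-16676*6620)) = -9527/(-110395120) = -9527*(-1/110395120) = 9527/110395120 ≈ 8.6299e-5)
(P + V(12)) - 2155 = (9527/110395120 + 66*sqrt(12)) - 2155 = (9527/110395120 + 66*(2*sqrt(3))) - 2155 = (9527/110395120 + 132*sqrt(3)) - 2155 = -237901474073/110395120 + 132*sqrt(3)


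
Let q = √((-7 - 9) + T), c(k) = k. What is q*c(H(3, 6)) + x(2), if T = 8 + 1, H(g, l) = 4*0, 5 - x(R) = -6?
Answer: 11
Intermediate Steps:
x(R) = 11 (x(R) = 5 - 1*(-6) = 5 + 6 = 11)
H(g, l) = 0
T = 9
q = I*√7 (q = √((-7 - 9) + 9) = √(-16 + 9) = √(-7) = I*√7 ≈ 2.6458*I)
q*c(H(3, 6)) + x(2) = (I*√7)*0 + 11 = 0 + 11 = 11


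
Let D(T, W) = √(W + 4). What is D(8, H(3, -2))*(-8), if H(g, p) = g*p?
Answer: -8*I*√2 ≈ -11.314*I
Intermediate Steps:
D(T, W) = √(4 + W)
D(8, H(3, -2))*(-8) = √(4 + 3*(-2))*(-8) = √(4 - 6)*(-8) = √(-2)*(-8) = (I*√2)*(-8) = -8*I*√2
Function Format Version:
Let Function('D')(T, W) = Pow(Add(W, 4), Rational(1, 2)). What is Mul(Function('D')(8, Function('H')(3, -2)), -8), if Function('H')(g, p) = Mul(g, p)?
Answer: Mul(-8, I, Pow(2, Rational(1, 2))) ≈ Mul(-11.314, I)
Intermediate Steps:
Function('D')(T, W) = Pow(Add(4, W), Rational(1, 2))
Mul(Function('D')(8, Function('H')(3, -2)), -8) = Mul(Pow(Add(4, Mul(3, -2)), Rational(1, 2)), -8) = Mul(Pow(Add(4, -6), Rational(1, 2)), -8) = Mul(Pow(-2, Rational(1, 2)), -8) = Mul(Mul(I, Pow(2, Rational(1, 2))), -8) = Mul(-8, I, Pow(2, Rational(1, 2)))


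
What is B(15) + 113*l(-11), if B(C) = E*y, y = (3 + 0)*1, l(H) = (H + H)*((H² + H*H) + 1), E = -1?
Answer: -604101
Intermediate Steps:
l(H) = 2*H*(1 + 2*H²) (l(H) = (2*H)*((H² + H²) + 1) = (2*H)*(2*H² + 1) = (2*H)*(1 + 2*H²) = 2*H*(1 + 2*H²))
y = 3 (y = 3*1 = 3)
B(C) = -3 (B(C) = -1*3 = -3)
B(15) + 113*l(-11) = -3 + 113*(2*(-11) + 4*(-11)³) = -3 + 113*(-22 + 4*(-1331)) = -3 + 113*(-22 - 5324) = -3 + 113*(-5346) = -3 - 604098 = -604101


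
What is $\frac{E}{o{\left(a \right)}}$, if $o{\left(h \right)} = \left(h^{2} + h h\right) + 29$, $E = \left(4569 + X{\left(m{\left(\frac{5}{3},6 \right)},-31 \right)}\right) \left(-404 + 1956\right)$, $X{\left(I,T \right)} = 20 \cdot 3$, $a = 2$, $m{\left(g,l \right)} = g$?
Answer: $\frac{7184208}{37} \approx 1.9417 \cdot 10^{5}$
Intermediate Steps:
$X{\left(I,T \right)} = 60$
$E = 7184208$ ($E = \left(4569 + 60\right) \left(-404 + 1956\right) = 4629 \cdot 1552 = 7184208$)
$o{\left(h \right)} = 29 + 2 h^{2}$ ($o{\left(h \right)} = \left(h^{2} + h^{2}\right) + 29 = 2 h^{2} + 29 = 29 + 2 h^{2}$)
$\frac{E}{o{\left(a \right)}} = \frac{7184208}{29 + 2 \cdot 2^{2}} = \frac{7184208}{29 + 2 \cdot 4} = \frac{7184208}{29 + 8} = \frac{7184208}{37}$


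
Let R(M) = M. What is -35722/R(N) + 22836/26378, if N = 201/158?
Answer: -6767038486/240999 ≈ -28079.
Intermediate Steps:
N = 201/158 (N = 201*(1/158) = 201/158 ≈ 1.2722)
-35722/R(N) + 22836/26378 = -35722/201/158 + 22836/26378 = -35722*158/201 + 22836*(1/26378) = -5644076/201 + 1038/1199 = -6767038486/240999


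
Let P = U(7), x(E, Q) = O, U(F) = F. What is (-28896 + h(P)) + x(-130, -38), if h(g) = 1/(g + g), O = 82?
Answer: -403395/14 ≈ -28814.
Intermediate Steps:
x(E, Q) = 82
P = 7
h(g) = 1/(2*g)
(-28896 + h(P)) + x(-130, -38) = (-28896 + (½)/7) + 82 = (-28896 + (½)*(⅐)) + 82 = (-28896 + 1/14) + 82 = -404543/14 + 82 = -403395/14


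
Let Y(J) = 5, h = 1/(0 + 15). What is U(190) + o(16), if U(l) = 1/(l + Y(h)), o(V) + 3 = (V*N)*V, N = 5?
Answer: 249016/195 ≈ 1277.0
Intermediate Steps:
h = 1/15 ≈ 0.066667
o(V) = -3 + 5*V**2 (o(V) = -3 + (V*5)*V = -3 + (5*V)*V = -3 + 5*V**2)
U(l) = 1/(5 + l) (U(l) = 1/(l + 5) = 1/(5 + l))
U(190) + o(16) = 1/(5 + 190) + (-3 + 5*16**2) = 1/195 + (-3 + 5*256) = 1/195 + (-3 + 1280) = 1/195 + 1277 = 249016/195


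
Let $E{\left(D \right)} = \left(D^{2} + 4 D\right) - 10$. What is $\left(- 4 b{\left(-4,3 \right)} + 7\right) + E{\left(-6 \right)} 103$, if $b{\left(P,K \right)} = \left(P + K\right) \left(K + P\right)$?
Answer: $209$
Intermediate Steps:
$b{\left(P,K \right)} = \left(K + P\right)^{2}$ ($b{\left(P,K \right)} = \left(K + P\right) \left(K + P\right) = \left(K + P\right)^{2}$)
$E{\left(D \right)} = -10 + D^{2} + 4 D$
$\left(- 4 b{\left(-4,3 \right)} + 7\right) + E{\left(-6 \right)} 103 = \left(- 4 \left(3 - 4\right)^{2} + 7\right) + \left(-10 + \left(-6\right)^{2} + 4 \left(-6\right)\right) 103 = \left(- 4 \left(-1\right)^{2} + 7\right) + \left(-10 + 36 - 24\right) 103 = \left(\left(-4\right) 1 + 7\right) + 2 \cdot 103 = \left(-4 + 7\right) + 206 = 3 + 206 = 209$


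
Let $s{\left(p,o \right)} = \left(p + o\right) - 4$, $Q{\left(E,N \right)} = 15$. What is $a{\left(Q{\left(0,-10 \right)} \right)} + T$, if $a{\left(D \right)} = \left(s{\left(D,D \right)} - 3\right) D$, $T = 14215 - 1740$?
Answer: $12820$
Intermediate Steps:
$s{\left(p,o \right)} = -4 + o + p$ ($s{\left(p,o \right)} = \left(o + p\right) - 4 = -4 + o + p$)
$T = 12475$ ($T = 14215 - 1740 = 12475$)
$a{\left(D \right)} = D \left(-7 + 2 D\right)$ ($a{\left(D \right)} = \left(\left(-4 + D + D\right) - 3\right) D = \left(\left(-4 + 2 D\right) - 3\right) D = \left(-7 + 2 D\right) D = D \left(-7 + 2 D\right)$)
$a{\left(Q{\left(0,-10 \right)} \right)} + T = 15 \left(-7 + 2 \cdot 15\right) + 12475 = 15 \left(-7 + 30\right) + 12475 = 15 \cdot 23 + 12475 = 345 + 12475 = 12820$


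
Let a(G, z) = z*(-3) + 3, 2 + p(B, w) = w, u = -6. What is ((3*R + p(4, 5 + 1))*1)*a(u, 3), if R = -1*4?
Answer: 48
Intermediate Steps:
p(B, w) = -2 + w
a(G, z) = 3 - 3*z (a(G, z) = -3*z + 3 = 3 - 3*z)
R = -4
((3*R + p(4, 5 + 1))*1)*a(u, 3) = ((3*(-4) + (-2 + (5 + 1)))*1)*(3 - 3*3) = ((-12 + (-2 + 6))*1)*(3 - 9) = ((-12 + 4)*1)*(-6) = -8*1*(-6) = -8*(-6) = 48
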